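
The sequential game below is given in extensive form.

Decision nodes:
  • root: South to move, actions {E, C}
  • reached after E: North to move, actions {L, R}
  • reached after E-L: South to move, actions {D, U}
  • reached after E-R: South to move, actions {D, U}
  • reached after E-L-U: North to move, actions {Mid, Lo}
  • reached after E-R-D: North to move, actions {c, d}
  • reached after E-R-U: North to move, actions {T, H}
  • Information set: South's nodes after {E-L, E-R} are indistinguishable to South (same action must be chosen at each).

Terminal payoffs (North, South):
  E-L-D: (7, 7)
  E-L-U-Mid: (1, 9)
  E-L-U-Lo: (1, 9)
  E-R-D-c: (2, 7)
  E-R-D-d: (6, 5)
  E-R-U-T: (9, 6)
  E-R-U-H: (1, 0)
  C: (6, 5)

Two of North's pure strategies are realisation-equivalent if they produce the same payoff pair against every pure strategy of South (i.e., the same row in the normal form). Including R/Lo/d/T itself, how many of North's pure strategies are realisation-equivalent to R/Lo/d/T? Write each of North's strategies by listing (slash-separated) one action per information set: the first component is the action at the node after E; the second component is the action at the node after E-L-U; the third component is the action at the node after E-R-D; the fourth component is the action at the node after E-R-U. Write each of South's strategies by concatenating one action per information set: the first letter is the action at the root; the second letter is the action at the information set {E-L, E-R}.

Row for R/Lo/d/T (columns ED, EU, CD, CU): (6,5) (9,6) (6,5) (6,5).
Under R/Lo/d/T, North's choice at the node after E-L-U can never be reached regardless of what South does, so varying those choices leaves every outcome unchanged.
Holding the reachable choices fixed and varying the unreachable one freely already gives 2 equivalent strategies.
No other strategy reproduces this row, so those 2 are the full class: R/Mid/d/T, R/Lo/d/T.

2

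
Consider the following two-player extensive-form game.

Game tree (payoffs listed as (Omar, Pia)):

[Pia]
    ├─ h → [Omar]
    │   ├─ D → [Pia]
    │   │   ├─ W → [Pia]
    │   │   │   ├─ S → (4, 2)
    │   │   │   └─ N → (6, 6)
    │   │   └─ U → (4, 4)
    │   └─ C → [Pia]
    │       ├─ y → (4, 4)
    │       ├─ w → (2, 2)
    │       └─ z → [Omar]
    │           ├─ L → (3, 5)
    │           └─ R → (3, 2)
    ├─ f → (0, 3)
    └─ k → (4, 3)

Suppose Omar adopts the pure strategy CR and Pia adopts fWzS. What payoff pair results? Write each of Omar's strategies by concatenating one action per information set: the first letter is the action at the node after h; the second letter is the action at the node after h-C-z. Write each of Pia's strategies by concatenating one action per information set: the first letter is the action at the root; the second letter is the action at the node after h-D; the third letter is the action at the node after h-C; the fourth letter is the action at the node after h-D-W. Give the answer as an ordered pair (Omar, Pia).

Trace the play path from the root:
  Pia plays f
→ terminal payoff (0, 3).
(Omar's choice at the node after h is never reached on this path, so it doesn't affect the outcome.)

(0, 3)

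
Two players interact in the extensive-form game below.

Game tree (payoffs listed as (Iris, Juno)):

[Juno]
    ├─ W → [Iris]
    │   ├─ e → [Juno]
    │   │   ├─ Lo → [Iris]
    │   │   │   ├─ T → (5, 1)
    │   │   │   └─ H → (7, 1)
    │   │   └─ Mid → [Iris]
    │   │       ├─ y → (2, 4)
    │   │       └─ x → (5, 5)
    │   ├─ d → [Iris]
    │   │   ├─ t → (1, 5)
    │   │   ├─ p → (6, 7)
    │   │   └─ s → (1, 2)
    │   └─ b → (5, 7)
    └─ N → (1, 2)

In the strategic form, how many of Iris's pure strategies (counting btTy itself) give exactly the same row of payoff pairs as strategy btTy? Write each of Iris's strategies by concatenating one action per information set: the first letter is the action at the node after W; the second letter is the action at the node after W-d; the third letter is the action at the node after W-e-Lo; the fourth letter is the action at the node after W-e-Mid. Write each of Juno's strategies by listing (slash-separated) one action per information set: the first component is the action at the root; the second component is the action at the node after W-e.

Row for btTy (columns W/Lo, W/Mid, N/Lo, N/Mid): (5,7) (5,7) (1,2) (1,2).
Under btTy, Iris's choice at the node after W-d and at the node after W-e-Lo and at the node after W-e-Mid can never be reached regardless of what Juno does, so varying those choices leaves every outcome unchanged.
Holding the reachable choices fixed and varying the unreachable ones freely already gives 3 × 2 × 2 = 12 equivalent strategies.
No other strategy reproduces this row, so those 12 are the full class: btTy, btTx, btHy, btHx, bpTy, bpTx, bpHy, bpHx, bsTy, bsTx, bsHy, bsHx.

12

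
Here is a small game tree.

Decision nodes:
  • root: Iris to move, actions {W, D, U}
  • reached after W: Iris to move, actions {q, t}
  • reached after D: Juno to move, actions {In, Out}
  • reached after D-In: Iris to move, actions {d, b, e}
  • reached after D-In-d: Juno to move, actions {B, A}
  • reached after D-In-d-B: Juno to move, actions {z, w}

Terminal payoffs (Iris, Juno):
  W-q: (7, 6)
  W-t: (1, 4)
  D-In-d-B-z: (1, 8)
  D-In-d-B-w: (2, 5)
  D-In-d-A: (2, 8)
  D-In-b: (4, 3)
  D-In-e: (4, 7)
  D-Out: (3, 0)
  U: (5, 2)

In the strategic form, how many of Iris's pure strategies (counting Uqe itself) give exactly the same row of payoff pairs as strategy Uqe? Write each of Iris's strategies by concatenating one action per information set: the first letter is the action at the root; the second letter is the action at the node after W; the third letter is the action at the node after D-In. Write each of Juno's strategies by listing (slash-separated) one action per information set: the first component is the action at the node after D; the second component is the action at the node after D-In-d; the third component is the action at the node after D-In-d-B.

Row for Uqe (columns In/B/z, In/B/w, In/A/z, In/A/w, Out/B/z, Out/B/w, Out/A/z, Out/A/w): (5,2) (5,2) (5,2) (5,2) (5,2) (5,2) (5,2) (5,2).
Under Uqe, Iris's choice at the node after W and at the node after D-In can never be reached regardless of what Juno does, so varying those choices leaves every outcome unchanged.
Holding the reachable choices fixed and varying the unreachable ones freely already gives 2 × 3 = 6 equivalent strategies.
No other strategy reproduces this row, so those 6 are the full class: Uqd, Uqb, Uqe, Utd, Utb, Ute.

6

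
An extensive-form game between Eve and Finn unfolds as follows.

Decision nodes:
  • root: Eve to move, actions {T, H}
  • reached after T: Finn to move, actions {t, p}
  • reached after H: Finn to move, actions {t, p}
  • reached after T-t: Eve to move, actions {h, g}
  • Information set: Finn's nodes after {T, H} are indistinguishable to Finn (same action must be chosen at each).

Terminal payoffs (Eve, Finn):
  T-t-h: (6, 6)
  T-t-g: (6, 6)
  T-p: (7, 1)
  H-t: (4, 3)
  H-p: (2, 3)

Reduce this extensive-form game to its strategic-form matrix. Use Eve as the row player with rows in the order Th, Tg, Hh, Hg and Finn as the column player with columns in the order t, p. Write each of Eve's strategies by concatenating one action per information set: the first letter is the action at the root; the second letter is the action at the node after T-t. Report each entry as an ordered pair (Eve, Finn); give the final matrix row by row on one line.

            t        p
  Th    (6,6)    (7,1)
  Tg    (6,6)    (7,1)
  Hh    (4,3)    (2,3)
  Hg    (4,3)    (2,3)

Th: (6,6) (7,1) | Tg: (6,6) (7,1) | Hh: (4,3) (2,3) | Hg: (4,3) (2,3)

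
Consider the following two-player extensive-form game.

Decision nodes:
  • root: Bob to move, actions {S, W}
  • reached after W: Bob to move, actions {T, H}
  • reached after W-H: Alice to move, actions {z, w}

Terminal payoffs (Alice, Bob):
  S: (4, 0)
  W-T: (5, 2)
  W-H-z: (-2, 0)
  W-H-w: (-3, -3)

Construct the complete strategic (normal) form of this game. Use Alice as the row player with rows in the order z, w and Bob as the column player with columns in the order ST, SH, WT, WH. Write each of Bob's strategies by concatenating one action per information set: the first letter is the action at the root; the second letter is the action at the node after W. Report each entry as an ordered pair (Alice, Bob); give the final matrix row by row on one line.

Row z: ST→(4,0), SH→(4,0), WT→(5,2), WH→(-2,0)
Row w: ST→(4,0), SH→(4,0), WT→(5,2), WH→(-3,-3)

z: (4,0) (4,0) (5,2) (-2,0) | w: (4,0) (4,0) (5,2) (-3,-3)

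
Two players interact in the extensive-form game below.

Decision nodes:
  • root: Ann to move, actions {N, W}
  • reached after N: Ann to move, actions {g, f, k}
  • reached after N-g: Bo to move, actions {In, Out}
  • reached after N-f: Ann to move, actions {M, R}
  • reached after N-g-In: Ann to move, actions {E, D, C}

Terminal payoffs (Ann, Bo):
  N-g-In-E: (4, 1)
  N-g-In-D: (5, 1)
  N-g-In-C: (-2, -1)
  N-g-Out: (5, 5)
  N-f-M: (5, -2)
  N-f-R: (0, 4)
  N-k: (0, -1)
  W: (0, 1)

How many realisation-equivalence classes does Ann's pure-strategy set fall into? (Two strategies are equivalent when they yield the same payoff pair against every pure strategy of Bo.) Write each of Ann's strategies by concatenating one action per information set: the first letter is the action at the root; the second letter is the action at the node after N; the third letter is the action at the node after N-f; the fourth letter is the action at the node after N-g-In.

Ann has 36 pure strategies: NgME, NgMD, NgMC, NgRE, NgRD, NgRC, NfME, NfMD, NfMC, NfRE, NfRD, NfRC, NkME, NkMD, NkMC, NkRE, NkRD, NkRC, WgME, WgMD, WgMC, WgRE, WgRD, WgRC, WfME, WfMD, WfMC, WfRE, WfRD, WfRC, WkME, WkMD, WkMC, WkRE, WkRD, WkRC. Columns: In, Out.
{NgME, NgRE} → row (4,1) (5,5)
{NgMD, NgRD} → row (5,1) (5,5)
{NgMC, NgRC} → row (-2,-1) (5,5)
{NfME, NfMD, NfMC} → row (5,-2) (5,-2)
{NfRE, NfRD, NfRC} → row (0,4) (0,4)
{NkME, NkMD, NkMC, NkRE, NkRD, NkRC} → row (0,-1) (0,-1)
{WgME, WgMD, WgMC, WgRE, WgRD, WgRC, WfME, WfMD, WfMC, WfRE, WfRD, WfRC, WkME, WkMD, WkMC, WkRE, WkRD, WkRC} → row (0,1) (0,1)
That's 7 distinct rows out of 36 strategies.

7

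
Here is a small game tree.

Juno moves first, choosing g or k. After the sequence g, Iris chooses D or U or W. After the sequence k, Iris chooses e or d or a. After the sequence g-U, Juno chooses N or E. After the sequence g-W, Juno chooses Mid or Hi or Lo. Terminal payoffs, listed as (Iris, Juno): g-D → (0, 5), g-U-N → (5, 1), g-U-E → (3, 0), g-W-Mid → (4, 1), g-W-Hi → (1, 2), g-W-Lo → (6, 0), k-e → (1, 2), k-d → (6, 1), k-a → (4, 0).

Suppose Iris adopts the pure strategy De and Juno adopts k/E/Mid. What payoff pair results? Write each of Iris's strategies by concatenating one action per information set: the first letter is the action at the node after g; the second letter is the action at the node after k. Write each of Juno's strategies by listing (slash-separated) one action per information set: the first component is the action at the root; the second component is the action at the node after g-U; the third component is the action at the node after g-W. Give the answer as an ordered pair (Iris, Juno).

(1, 2)

Trace the play path from the root:
  Juno plays k
  Iris plays e at [k]
→ terminal payoff (1, 2).
(Iris's choice at the node after g is never reached on this path, so it doesn't affect the outcome.)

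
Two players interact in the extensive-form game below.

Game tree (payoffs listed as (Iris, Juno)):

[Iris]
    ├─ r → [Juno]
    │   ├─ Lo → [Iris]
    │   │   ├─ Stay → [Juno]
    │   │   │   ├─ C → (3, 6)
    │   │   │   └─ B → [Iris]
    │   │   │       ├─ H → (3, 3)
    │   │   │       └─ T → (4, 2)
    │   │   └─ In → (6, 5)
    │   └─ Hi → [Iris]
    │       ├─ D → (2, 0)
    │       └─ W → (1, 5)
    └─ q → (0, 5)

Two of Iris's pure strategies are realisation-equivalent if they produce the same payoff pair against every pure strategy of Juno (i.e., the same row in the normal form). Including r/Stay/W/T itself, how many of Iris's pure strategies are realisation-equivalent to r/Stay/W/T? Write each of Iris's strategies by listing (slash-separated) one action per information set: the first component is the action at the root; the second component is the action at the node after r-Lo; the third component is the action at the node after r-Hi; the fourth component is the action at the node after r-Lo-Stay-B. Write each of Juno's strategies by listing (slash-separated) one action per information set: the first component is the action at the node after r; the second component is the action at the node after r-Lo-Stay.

1

Row for r/Stay/W/T (columns Lo/C, Lo/B, Hi/C, Hi/B): (3,6) (4,2) (1,5) (1,5).
Every one of Iris's information sets is on the play path for some reply by Juno when Iris follows r/Stay/W/T.
Changing the action at any of them therefore changes at least one column, so only r/Stay/W/T itself gives this row.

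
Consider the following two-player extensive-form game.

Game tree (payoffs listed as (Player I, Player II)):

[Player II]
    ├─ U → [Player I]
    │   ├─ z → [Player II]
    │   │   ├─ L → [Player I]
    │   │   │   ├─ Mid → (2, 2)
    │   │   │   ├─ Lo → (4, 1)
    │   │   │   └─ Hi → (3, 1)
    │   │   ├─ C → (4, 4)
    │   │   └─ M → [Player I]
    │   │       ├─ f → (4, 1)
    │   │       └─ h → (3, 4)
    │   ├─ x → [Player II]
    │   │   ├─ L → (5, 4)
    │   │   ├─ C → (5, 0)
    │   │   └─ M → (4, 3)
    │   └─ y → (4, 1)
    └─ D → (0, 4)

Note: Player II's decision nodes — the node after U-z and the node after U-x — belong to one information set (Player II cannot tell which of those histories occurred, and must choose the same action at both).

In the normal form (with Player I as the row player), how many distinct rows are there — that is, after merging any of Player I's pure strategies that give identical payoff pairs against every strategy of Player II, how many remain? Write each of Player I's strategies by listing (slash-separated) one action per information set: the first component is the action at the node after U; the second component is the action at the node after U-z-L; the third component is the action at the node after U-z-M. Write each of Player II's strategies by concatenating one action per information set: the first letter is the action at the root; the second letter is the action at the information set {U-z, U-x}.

Player I has 18 pure strategies: z/Mid/f, z/Mid/h, z/Lo/f, z/Lo/h, z/Hi/f, z/Hi/h, x/Mid/f, x/Mid/h, x/Lo/f, x/Lo/h, x/Hi/f, x/Hi/h, y/Mid/f, y/Mid/h, y/Lo/f, y/Lo/h, y/Hi/f, y/Hi/h. Columns: UL, UC, UM, DL, DC, DM.
{z/Mid/f} → row (2,2) (4,4) (4,1) (0,4) (0,4) (0,4)
{z/Mid/h} → row (2,2) (4,4) (3,4) (0,4) (0,4) (0,4)
{z/Lo/f} → row (4,1) (4,4) (4,1) (0,4) (0,4) (0,4)
{z/Lo/h} → row (4,1) (4,4) (3,4) (0,4) (0,4) (0,4)
{z/Hi/f} → row (3,1) (4,4) (4,1) (0,4) (0,4) (0,4)
{z/Hi/h} → row (3,1) (4,4) (3,4) (0,4) (0,4) (0,4)
{x/Mid/f, x/Mid/h, x/Lo/f, x/Lo/h, x/Hi/f, x/Hi/h} → row (5,4) (5,0) (4,3) (0,4) (0,4) (0,4)
{y/Mid/f, y/Mid/h, y/Lo/f, y/Lo/h, y/Hi/f, y/Hi/h} → row (4,1) (4,1) (4,1) (0,4) (0,4) (0,4)
That's 8 distinct rows out of 18 strategies.

8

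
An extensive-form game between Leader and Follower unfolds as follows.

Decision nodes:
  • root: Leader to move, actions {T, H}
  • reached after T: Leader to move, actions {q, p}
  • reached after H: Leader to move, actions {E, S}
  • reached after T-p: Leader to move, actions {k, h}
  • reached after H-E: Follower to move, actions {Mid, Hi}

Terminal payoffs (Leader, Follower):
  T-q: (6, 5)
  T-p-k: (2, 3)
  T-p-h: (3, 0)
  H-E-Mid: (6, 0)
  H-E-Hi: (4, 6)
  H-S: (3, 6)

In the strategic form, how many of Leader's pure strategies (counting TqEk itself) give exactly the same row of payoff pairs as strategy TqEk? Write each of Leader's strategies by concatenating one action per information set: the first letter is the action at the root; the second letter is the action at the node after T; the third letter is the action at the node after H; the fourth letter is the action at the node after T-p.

4

Row for TqEk (columns Mid, Hi): (6,5) (6,5).
Under TqEk, Leader's choice at the node after H and at the node after T-p can never be reached regardless of what Follower does, so varying those choices leaves every outcome unchanged.
Holding the reachable choices fixed and varying the unreachable ones freely already gives 2 × 2 = 4 equivalent strategies.
No other strategy reproduces this row, so those 4 are the full class: TqEk, TqEh, TqSk, TqSh.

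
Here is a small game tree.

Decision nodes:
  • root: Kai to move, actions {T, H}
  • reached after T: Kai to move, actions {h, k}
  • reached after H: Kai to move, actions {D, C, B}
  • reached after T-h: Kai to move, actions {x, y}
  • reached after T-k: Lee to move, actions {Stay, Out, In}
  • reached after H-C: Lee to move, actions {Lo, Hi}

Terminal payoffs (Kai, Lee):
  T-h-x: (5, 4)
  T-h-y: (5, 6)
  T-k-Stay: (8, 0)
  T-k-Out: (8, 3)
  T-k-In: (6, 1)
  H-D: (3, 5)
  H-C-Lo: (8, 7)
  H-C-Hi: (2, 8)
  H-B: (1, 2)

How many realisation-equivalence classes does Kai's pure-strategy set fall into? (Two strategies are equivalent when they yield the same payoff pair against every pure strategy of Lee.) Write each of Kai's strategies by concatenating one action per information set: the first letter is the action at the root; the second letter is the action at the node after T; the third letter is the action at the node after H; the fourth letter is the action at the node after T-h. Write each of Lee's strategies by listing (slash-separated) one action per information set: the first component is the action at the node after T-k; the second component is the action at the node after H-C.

Kai has 24 pure strategies: ThDx, ThDy, ThCx, ThCy, ThBx, ThBy, TkDx, TkDy, TkCx, TkCy, TkBx, TkBy, HhDx, HhDy, HhCx, HhCy, HhBx, HhBy, HkDx, HkDy, HkCx, HkCy, HkBx, HkBy. Columns: Stay/Lo, Stay/Hi, Out/Lo, Out/Hi, In/Lo, In/Hi.
{ThDx, ThCx, ThBx} → row (5,4) (5,4) (5,4) (5,4) (5,4) (5,4)
{ThDy, ThCy, ThBy} → row (5,6) (5,6) (5,6) (5,6) (5,6) (5,6)
{TkDx, TkDy, TkCx, TkCy, TkBx, TkBy} → row (8,0) (8,0) (8,3) (8,3) (6,1) (6,1)
{HhDx, HhDy, HkDx, HkDy} → row (3,5) (3,5) (3,5) (3,5) (3,5) (3,5)
{HhCx, HhCy, HkCx, HkCy} → row (8,7) (2,8) (8,7) (2,8) (8,7) (2,8)
{HhBx, HhBy, HkBx, HkBy} → row (1,2) (1,2) (1,2) (1,2) (1,2) (1,2)
That's 6 distinct rows out of 24 strategies.

6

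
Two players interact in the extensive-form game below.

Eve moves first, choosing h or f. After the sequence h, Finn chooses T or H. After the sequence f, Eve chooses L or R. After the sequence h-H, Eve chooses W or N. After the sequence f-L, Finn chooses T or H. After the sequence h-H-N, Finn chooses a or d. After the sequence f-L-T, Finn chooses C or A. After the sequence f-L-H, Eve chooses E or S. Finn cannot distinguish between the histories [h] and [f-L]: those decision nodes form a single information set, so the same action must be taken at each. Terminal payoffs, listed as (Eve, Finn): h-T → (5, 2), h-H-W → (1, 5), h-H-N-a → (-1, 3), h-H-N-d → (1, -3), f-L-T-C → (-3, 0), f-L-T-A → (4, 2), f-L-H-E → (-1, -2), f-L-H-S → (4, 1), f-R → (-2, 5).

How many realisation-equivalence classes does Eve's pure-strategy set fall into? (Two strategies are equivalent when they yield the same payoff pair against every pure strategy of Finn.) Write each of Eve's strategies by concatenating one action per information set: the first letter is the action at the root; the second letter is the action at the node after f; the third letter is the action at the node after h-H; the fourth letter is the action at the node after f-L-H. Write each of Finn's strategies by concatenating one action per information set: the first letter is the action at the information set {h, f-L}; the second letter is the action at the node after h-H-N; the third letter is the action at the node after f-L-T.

5

Eve has 16 pure strategies: hLWE, hLWS, hLNE, hLNS, hRWE, hRWS, hRNE, hRNS, fLWE, fLWS, fLNE, fLNS, fRWE, fRWS, fRNE, fRNS. Columns: TaC, TaA, TdC, TdA, HaC, HaA, HdC, HdA.
{hLWE, hLWS, hRWE, hRWS} → row (5,2) (5,2) (5,2) (5,2) (1,5) (1,5) (1,5) (1,5)
{hLNE, hLNS, hRNE, hRNS} → row (5,2) (5,2) (5,2) (5,2) (-1,3) (-1,3) (1,-3) (1,-3)
{fLWE, fLNE} → row (-3,0) (4,2) (-3,0) (4,2) (-1,-2) (-1,-2) (-1,-2) (-1,-2)
{fLWS, fLNS} → row (-3,0) (4,2) (-3,0) (4,2) (4,1) (4,1) (4,1) (4,1)
{fRWE, fRWS, fRNE, fRNS} → row (-2,5) (-2,5) (-2,5) (-2,5) (-2,5) (-2,5) (-2,5) (-2,5)
That's 5 distinct rows out of 16 strategies.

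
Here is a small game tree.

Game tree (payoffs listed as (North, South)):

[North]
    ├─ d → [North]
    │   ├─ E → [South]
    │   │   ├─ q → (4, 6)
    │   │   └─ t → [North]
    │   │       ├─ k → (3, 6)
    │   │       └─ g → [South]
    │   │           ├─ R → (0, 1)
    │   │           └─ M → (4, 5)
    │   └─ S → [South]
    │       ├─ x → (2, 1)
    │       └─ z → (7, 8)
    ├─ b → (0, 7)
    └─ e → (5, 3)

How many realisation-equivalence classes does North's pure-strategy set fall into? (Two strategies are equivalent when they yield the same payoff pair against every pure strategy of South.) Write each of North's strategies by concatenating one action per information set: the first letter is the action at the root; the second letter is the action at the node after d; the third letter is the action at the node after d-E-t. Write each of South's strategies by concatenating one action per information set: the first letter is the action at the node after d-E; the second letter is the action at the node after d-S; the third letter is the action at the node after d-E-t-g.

North has 12 pure strategies: dEk, dEg, dSk, dSg, bEk, bEg, bSk, bSg, eEk, eEg, eSk, eSg. Columns: qxR, qxM, qzR, qzM, txR, txM, tzR, tzM.
{dEk} → row (4,6) (4,6) (4,6) (4,6) (3,6) (3,6) (3,6) (3,6)
{dEg} → row (4,6) (4,6) (4,6) (4,6) (0,1) (4,5) (0,1) (4,5)
{dSk, dSg} → row (2,1) (2,1) (7,8) (7,8) (2,1) (2,1) (7,8) (7,8)
{bEk, bEg, bSk, bSg} → row (0,7) (0,7) (0,7) (0,7) (0,7) (0,7) (0,7) (0,7)
{eEk, eEg, eSk, eSg} → row (5,3) (5,3) (5,3) (5,3) (5,3) (5,3) (5,3) (5,3)
That's 5 distinct rows out of 12 strategies.

5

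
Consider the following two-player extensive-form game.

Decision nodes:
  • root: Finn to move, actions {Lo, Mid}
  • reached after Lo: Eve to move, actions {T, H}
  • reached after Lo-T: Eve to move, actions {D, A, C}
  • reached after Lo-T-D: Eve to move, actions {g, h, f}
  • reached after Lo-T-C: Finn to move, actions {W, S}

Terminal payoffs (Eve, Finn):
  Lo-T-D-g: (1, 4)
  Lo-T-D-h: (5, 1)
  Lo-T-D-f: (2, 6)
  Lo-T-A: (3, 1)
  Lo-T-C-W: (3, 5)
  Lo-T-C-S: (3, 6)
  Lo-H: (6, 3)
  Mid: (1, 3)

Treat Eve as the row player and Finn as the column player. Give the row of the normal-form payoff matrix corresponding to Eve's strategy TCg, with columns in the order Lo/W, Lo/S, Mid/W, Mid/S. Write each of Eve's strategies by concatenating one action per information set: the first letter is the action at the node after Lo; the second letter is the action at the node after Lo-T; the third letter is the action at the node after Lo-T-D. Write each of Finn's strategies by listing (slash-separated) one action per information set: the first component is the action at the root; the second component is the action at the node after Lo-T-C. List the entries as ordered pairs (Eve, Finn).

vs Lo/W: Finn plays Lo → Eve plays T at [Lo] → Eve plays C at [Lo-T] → Finn plays W at [Lo-T-C] → (3, 5)
vs Lo/S: Finn plays Lo → Eve plays T at [Lo] → Eve plays C at [Lo-T] → Finn plays S at [Lo-T-C] → (3, 6)
vs Mid/W: Finn plays Mid → (1, 3)
vs Mid/S: Finn plays Mid → (1, 3)

(3,5) (3,6) (1,3) (1,3)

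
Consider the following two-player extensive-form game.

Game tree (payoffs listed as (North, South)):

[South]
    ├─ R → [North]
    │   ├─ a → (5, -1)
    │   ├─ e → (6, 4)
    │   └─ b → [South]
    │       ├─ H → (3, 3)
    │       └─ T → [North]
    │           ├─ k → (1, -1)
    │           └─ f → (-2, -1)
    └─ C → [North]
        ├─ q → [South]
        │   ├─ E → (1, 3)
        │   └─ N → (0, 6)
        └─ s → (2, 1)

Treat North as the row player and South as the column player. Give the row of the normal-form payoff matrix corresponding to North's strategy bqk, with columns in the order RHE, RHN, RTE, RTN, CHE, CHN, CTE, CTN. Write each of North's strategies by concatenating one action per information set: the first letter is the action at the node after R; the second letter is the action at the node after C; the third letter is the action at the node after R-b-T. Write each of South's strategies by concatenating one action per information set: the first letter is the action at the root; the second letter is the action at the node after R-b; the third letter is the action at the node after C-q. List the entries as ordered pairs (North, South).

(3,3) (3,3) (1,-1) (1,-1) (1,3) (0,6) (1,3) (0,6)

vs RHE: South plays R → North plays b at [R] → South plays H at [R-b] → (3, 3)
vs RHN: South plays R → North plays b at [R] → South plays H at [R-b] → (3, 3)
vs RTE: South plays R → North plays b at [R] → South plays T at [R-b] → North plays k at [R-b-T] → (1, -1)
vs RTN: South plays R → North plays b at [R] → South plays T at [R-b] → North plays k at [R-b-T] → (1, -1)
vs CHE: South plays C → North plays q at [C] → South plays E at [C-q] → (1, 3)
vs CHN: South plays C → North plays q at [C] → South plays N at [C-q] → (0, 6)
vs CTE: South plays C → North plays q at [C] → South plays E at [C-q] → (1, 3)
vs CTN: South plays C → North plays q at [C] → South plays N at [C-q] → (0, 6)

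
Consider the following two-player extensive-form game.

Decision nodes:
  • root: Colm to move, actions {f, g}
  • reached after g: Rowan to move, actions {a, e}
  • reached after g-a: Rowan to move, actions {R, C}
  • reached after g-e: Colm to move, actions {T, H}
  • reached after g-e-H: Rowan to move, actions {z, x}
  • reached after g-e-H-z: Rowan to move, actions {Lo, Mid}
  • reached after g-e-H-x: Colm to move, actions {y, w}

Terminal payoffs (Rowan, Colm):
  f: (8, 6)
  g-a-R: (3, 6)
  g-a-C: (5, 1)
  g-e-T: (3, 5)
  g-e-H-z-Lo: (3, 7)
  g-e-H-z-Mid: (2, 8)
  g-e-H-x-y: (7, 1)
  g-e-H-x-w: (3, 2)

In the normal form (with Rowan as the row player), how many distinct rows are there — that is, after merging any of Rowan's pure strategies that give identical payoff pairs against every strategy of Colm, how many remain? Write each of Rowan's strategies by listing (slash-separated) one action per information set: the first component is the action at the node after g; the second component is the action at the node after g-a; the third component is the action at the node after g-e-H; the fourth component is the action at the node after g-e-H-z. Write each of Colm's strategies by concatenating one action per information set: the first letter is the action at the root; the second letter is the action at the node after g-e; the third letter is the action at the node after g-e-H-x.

Rowan has 16 pure strategies: a/R/z/Lo, a/R/z/Mid, a/R/x/Lo, a/R/x/Mid, a/C/z/Lo, a/C/z/Mid, a/C/x/Lo, a/C/x/Mid, e/R/z/Lo, e/R/z/Mid, e/R/x/Lo, e/R/x/Mid, e/C/z/Lo, e/C/z/Mid, e/C/x/Lo, e/C/x/Mid. Columns: fTy, fTw, fHy, fHw, gTy, gTw, gHy, gHw.
{a/R/z/Lo, a/R/z/Mid, a/R/x/Lo, a/R/x/Mid} → row (8,6) (8,6) (8,6) (8,6) (3,6) (3,6) (3,6) (3,6)
{a/C/z/Lo, a/C/z/Mid, a/C/x/Lo, a/C/x/Mid} → row (8,6) (8,6) (8,6) (8,6) (5,1) (5,1) (5,1) (5,1)
{e/R/z/Lo, e/C/z/Lo} → row (8,6) (8,6) (8,6) (8,6) (3,5) (3,5) (3,7) (3,7)
{e/R/z/Mid, e/C/z/Mid} → row (8,6) (8,6) (8,6) (8,6) (3,5) (3,5) (2,8) (2,8)
{e/R/x/Lo, e/R/x/Mid, e/C/x/Lo, e/C/x/Mid} → row (8,6) (8,6) (8,6) (8,6) (3,5) (3,5) (7,1) (3,2)
That's 5 distinct rows out of 16 strategies.

5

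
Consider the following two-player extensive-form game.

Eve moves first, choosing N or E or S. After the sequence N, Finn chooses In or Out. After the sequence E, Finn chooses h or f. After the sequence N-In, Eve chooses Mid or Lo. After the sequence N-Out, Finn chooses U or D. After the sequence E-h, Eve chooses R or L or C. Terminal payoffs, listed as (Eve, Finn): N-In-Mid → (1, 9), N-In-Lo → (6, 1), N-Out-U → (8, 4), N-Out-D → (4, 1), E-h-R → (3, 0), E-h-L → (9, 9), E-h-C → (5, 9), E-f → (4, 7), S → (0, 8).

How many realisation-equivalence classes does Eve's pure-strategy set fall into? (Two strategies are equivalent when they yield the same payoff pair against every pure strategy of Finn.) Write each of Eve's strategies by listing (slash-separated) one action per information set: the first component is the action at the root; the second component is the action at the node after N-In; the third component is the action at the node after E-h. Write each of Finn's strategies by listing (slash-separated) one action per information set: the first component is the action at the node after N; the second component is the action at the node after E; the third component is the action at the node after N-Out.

6

Eve has 18 pure strategies: N/Mid/R, N/Mid/L, N/Mid/C, N/Lo/R, N/Lo/L, N/Lo/C, E/Mid/R, E/Mid/L, E/Mid/C, E/Lo/R, E/Lo/L, E/Lo/C, S/Mid/R, S/Mid/L, S/Mid/C, S/Lo/R, S/Lo/L, S/Lo/C. Columns: In/h/U, In/h/D, In/f/U, In/f/D, Out/h/U, Out/h/D, Out/f/U, Out/f/D.
{N/Mid/R, N/Mid/L, N/Mid/C} → row (1,9) (1,9) (1,9) (1,9) (8,4) (4,1) (8,4) (4,1)
{N/Lo/R, N/Lo/L, N/Lo/C} → row (6,1) (6,1) (6,1) (6,1) (8,4) (4,1) (8,4) (4,1)
{E/Mid/R, E/Lo/R} → row (3,0) (3,0) (4,7) (4,7) (3,0) (3,0) (4,7) (4,7)
{E/Mid/L, E/Lo/L} → row (9,9) (9,9) (4,7) (4,7) (9,9) (9,9) (4,7) (4,7)
{E/Mid/C, E/Lo/C} → row (5,9) (5,9) (4,7) (4,7) (5,9) (5,9) (4,7) (4,7)
{S/Mid/R, S/Mid/L, S/Mid/C, S/Lo/R, S/Lo/L, S/Lo/C} → row (0,8) (0,8) (0,8) (0,8) (0,8) (0,8) (0,8) (0,8)
That's 6 distinct rows out of 18 strategies.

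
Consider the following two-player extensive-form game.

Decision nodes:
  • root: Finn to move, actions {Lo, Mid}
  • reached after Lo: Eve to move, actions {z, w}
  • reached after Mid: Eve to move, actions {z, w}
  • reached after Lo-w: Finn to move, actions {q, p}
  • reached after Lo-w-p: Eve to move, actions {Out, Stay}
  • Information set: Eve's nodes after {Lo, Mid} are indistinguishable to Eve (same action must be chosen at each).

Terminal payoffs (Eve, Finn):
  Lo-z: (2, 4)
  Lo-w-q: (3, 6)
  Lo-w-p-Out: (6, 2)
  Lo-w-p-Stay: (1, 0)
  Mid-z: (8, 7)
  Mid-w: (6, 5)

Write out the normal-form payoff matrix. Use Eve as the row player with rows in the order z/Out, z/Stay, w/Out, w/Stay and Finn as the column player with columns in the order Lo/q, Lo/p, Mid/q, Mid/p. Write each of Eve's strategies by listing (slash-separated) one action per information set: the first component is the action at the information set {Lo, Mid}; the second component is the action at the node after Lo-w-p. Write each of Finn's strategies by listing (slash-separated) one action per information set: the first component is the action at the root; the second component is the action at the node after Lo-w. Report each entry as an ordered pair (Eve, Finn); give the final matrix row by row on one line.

           Lo/q     Lo/p    Mid/q    Mid/p
 z/Out    (2,4)    (2,4)    (8,7)    (8,7)
z/Stay    (2,4)    (2,4)    (8,7)    (8,7)
 w/Out    (3,6)    (6,2)    (6,5)    (6,5)
w/Stay    (3,6)    (1,0)    (6,5)    (6,5)

z/Out: (2,4) (2,4) (8,7) (8,7) | z/Stay: (2,4) (2,4) (8,7) (8,7) | w/Out: (3,6) (6,2) (6,5) (6,5) | w/Stay: (3,6) (1,0) (6,5) (6,5)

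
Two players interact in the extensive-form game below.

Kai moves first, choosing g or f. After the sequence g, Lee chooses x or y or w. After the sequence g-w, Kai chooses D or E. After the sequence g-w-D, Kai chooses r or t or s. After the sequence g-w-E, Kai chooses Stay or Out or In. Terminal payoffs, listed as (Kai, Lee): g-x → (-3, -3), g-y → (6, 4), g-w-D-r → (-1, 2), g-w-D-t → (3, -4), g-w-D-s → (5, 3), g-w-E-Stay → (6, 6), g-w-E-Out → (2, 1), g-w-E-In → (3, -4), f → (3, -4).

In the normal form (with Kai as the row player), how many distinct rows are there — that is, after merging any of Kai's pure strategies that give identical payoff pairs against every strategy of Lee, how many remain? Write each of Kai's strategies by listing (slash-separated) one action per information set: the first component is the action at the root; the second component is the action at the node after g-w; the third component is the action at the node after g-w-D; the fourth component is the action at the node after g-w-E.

6

Kai has 36 pure strategies: g/D/r/Stay, g/D/r/Out, g/D/r/In, g/D/t/Stay, g/D/t/Out, g/D/t/In, g/D/s/Stay, g/D/s/Out, g/D/s/In, g/E/r/Stay, g/E/r/Out, g/E/r/In, g/E/t/Stay, g/E/t/Out, g/E/t/In, g/E/s/Stay, g/E/s/Out, g/E/s/In, f/D/r/Stay, f/D/r/Out, f/D/r/In, f/D/t/Stay, f/D/t/Out, f/D/t/In, f/D/s/Stay, f/D/s/Out, f/D/s/In, f/E/r/Stay, f/E/r/Out, f/E/r/In, f/E/t/Stay, f/E/t/Out, f/E/t/In, f/E/s/Stay, f/E/s/Out, f/E/s/In. Columns: x, y, w.
{g/D/r/Stay, g/D/r/Out, g/D/r/In} → row (-3,-3) (6,4) (-1,2)
{g/D/t/Stay, g/D/t/Out, g/D/t/In, g/E/r/In, g/E/t/In, g/E/s/In} → row (-3,-3) (6,4) (3,-4)
{g/D/s/Stay, g/D/s/Out, g/D/s/In} → row (-3,-3) (6,4) (5,3)
{g/E/r/Stay, g/E/t/Stay, g/E/s/Stay} → row (-3,-3) (6,4) (6,6)
{g/E/r/Out, g/E/t/Out, g/E/s/Out} → row (-3,-3) (6,4) (2,1)
{f/D/r/Stay, f/D/r/Out, f/D/r/In, f/D/t/Stay, f/D/t/Out, f/D/t/In, f/D/s/Stay, f/D/s/Out, f/D/s/In, f/E/r/Stay, f/E/r/Out, f/E/r/In, f/E/t/Stay, f/E/t/Out, f/E/t/In, f/E/s/Stay, f/E/s/Out, f/E/s/In} → row (3,-4) (3,-4) (3,-4)
That's 6 distinct rows out of 36 strategies.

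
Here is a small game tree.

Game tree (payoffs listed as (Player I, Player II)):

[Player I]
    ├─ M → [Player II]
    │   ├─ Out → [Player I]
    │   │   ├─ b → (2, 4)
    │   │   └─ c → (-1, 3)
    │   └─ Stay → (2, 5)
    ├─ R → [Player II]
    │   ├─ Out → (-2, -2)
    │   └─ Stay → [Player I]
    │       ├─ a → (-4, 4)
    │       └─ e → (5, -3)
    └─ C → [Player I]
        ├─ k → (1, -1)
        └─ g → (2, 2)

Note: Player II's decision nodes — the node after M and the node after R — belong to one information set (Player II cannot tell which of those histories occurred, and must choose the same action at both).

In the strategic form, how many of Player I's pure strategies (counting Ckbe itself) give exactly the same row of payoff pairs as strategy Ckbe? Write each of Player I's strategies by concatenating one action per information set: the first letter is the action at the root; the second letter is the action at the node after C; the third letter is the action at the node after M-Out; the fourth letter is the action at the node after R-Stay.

Row for Ckbe (columns Out, Stay): (1,-1) (1,-1).
Under Ckbe, Player I's choice at the node after M-Out and at the node after R-Stay can never be reached regardless of what Player II does, so varying those choices leaves every outcome unchanged.
Holding the reachable choices fixed and varying the unreachable ones freely already gives 2 × 2 = 4 equivalent strategies.
No other strategy reproduces this row, so those 4 are the full class: Ckba, Ckbe, Ckca, Ckce.

4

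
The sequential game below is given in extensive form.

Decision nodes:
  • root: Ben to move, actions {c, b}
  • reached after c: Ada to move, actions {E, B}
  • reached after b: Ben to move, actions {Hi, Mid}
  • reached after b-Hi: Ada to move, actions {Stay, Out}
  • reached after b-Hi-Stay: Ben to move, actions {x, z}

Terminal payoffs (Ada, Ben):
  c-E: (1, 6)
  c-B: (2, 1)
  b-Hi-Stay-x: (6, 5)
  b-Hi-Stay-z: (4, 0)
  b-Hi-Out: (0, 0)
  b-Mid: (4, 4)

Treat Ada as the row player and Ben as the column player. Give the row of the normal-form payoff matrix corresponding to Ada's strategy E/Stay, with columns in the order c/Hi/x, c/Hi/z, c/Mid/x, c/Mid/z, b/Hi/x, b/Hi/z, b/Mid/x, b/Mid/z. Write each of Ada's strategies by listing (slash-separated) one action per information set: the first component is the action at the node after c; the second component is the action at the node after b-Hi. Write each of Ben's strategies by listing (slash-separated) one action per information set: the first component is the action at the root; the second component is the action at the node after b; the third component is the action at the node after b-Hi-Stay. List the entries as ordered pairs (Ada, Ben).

(1,6) (1,6) (1,6) (1,6) (6,5) (4,0) (4,4) (4,4)

vs c/Hi/x: Ben plays c → Ada plays E at [c] → (1, 6)
vs c/Hi/z: Ben plays c → Ada plays E at [c] → (1, 6)
vs c/Mid/x: Ben plays c → Ada plays E at [c] → (1, 6)
vs c/Mid/z: Ben plays c → Ada plays E at [c] → (1, 6)
vs b/Hi/x: Ben plays b → Ben plays Hi at [b] → Ada plays Stay at [b-Hi] → Ben plays x at [b-Hi-Stay] → (6, 5)
vs b/Hi/z: Ben plays b → Ben plays Hi at [b] → Ada plays Stay at [b-Hi] → Ben plays z at [b-Hi-Stay] → (4, 0)
vs b/Mid/x: Ben plays b → Ben plays Mid at [b] → (4, 4)
vs b/Mid/z: Ben plays b → Ben plays Mid at [b] → (4, 4)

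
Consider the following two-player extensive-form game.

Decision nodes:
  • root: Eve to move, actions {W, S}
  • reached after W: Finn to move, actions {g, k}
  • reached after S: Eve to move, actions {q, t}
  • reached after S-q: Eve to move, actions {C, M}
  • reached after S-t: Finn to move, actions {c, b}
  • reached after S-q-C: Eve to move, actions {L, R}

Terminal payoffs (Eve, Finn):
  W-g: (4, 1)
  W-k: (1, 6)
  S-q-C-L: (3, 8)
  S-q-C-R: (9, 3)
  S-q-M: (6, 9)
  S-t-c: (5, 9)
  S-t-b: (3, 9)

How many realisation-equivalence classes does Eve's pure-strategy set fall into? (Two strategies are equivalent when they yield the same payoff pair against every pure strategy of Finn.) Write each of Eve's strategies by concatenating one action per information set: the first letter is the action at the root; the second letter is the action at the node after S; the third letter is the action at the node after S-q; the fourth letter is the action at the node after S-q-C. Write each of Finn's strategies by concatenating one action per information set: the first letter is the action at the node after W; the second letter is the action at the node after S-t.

Eve has 16 pure strategies: WqCL, WqCR, WqML, WqMR, WtCL, WtCR, WtML, WtMR, SqCL, SqCR, SqML, SqMR, StCL, StCR, StML, StMR. Columns: gc, gb, kc, kb.
{WqCL, WqCR, WqML, WqMR, WtCL, WtCR, WtML, WtMR} → row (4,1) (4,1) (1,6) (1,6)
{SqCL} → row (3,8) (3,8) (3,8) (3,8)
{SqCR} → row (9,3) (9,3) (9,3) (9,3)
{SqML, SqMR} → row (6,9) (6,9) (6,9) (6,9)
{StCL, StCR, StML, StMR} → row (5,9) (3,9) (5,9) (3,9)
That's 5 distinct rows out of 16 strategies.

5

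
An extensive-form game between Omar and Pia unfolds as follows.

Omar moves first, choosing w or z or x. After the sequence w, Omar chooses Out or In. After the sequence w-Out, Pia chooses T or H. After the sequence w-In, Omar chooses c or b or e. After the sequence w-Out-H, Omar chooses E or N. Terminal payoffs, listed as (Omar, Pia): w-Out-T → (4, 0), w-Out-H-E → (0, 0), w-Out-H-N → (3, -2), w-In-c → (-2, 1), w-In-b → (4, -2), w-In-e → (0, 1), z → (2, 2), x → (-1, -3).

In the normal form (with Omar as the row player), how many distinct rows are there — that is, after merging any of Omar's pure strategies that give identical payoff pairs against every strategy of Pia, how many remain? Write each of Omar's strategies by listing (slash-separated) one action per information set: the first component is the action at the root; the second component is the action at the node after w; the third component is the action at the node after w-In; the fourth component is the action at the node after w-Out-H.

Omar has 36 pure strategies: w/Out/c/E, w/Out/c/N, w/Out/b/E, w/Out/b/N, w/Out/e/E, w/Out/e/N, w/In/c/E, w/In/c/N, w/In/b/E, w/In/b/N, w/In/e/E, w/In/e/N, z/Out/c/E, z/Out/c/N, z/Out/b/E, z/Out/b/N, z/Out/e/E, z/Out/e/N, z/In/c/E, z/In/c/N, z/In/b/E, z/In/b/N, z/In/e/E, z/In/e/N, x/Out/c/E, x/Out/c/N, x/Out/b/E, x/Out/b/N, x/Out/e/E, x/Out/e/N, x/In/c/E, x/In/c/N, x/In/b/E, x/In/b/N, x/In/e/E, x/In/e/N. Columns: T, H.
{w/Out/c/E, w/Out/b/E, w/Out/e/E} → row (4,0) (0,0)
{w/Out/c/N, w/Out/b/N, w/Out/e/N} → row (4,0) (3,-2)
{w/In/c/E, w/In/c/N} → row (-2,1) (-2,1)
{w/In/b/E, w/In/b/N} → row (4,-2) (4,-2)
{w/In/e/E, w/In/e/N} → row (0,1) (0,1)
{z/Out/c/E, z/Out/c/N, z/Out/b/E, z/Out/b/N, z/Out/e/E, z/Out/e/N, z/In/c/E, z/In/c/N, z/In/b/E, z/In/b/N, z/In/e/E, z/In/e/N} → row (2,2) (2,2)
{x/Out/c/E, x/Out/c/N, x/Out/b/E, x/Out/b/N, x/Out/e/E, x/Out/e/N, x/In/c/E, x/In/c/N, x/In/b/E, x/In/b/N, x/In/e/E, x/In/e/N} → row (-1,-3) (-1,-3)
That's 7 distinct rows out of 36 strategies.

7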